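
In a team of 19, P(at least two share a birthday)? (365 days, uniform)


P(all different) = Π(365-i)/365 for i=0..18
= 0.620881
P(match) = 1 - 0.620881 = 0.379119

P ≈ 0.3791 ≈ 37.91%


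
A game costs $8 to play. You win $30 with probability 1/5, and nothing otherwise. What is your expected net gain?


E[gain] = (30-8)×1/5 + (-8)×4/5
= 22/5 - 32/5 = -2

Expected net gain = $-2 ≈ $-2.00


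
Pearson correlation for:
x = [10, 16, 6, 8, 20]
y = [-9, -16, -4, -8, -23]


n=5, Σx=60, Σy=-60, Σxy=-894, Σx²=856, Σy²=946
r = (5×(-894) - 60×(-60))/√((5×856 - 60²)(5×946 - (-60)²))
= -870/√(680×1130) = -870/√768400 ≈ -870/876.5843 ≈ -0.9925

r ≈ -0.9925


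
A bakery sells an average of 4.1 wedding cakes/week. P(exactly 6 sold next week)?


Poisson(λ=4.1): P(X=6) = e^(-λ)×λ^k/k!
= e^(-4.1) × 4.1^6 / 6!
≈ 0.0165726754 × 4750.104241 / 720 ≈ 0.109336

P(X=6) ≈ 0.109336 ≈ 10.93%


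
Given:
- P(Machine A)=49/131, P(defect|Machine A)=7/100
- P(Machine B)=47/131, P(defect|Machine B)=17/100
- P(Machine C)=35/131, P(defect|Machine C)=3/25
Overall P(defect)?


P(B) = Σ P(B|Aᵢ)×P(Aᵢ)
  7/100×49/131 = 343/13100
  17/100×47/131 = 799/13100
  3/25×35/131 = 21/655
Sum = 781/6550

P(defect) = 781/6550 ≈ 11.92%


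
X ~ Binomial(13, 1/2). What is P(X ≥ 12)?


P(X ≥ 12) = Σ P(X=i) for i=12..13
P(X=12) = 13/8192
P(X=13) = 1/8192
Sum = 7/4096

P(X ≥ 12) = 7/4096 ≈ 0.17%


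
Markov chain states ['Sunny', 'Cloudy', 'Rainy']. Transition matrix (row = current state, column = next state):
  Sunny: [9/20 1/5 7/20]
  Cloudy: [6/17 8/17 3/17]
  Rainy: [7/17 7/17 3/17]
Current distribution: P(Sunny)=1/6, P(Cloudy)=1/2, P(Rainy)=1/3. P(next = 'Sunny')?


P(next=Sunny) = Σᵢ P(now=i)×P(i→Sunny)
= 1/6×9/20 + 1/2×6/17 + 1/3×7/17
= 3/40 + 3/17 + 7/51 = 793/2040

P = 793/2040 ≈ 0.3887


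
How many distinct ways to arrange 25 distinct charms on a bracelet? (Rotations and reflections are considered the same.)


Free circular arrangements: rotations and reflections both identified.
(n-1)!/2 = 24!/2 = 620448401733239439360000/2 = 310224200866619719680000

310224200866619719680000


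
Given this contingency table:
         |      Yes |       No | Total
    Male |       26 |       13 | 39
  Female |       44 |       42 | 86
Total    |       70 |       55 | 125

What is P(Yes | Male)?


P(Yes | Male) = 26/(26+13) = 26/39 = 2/3

P(Yes|Male) = 2/3 ≈ 66.67%


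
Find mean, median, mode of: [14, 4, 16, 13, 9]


Sorted: [4, 9, 13, 14, 16]
Mean = 56/5
Median = 13
Freq: {14: 1, 4: 1, 16: 1, 13: 1, 9: 1}
Mode: No mode

Mean=56/5, Median=13, Mode=No mode


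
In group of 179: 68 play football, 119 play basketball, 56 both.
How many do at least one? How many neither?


|A∪B| = 68+119-56 = 131
Neither = 179-131 = 48

At least one: 131; Neither: 48


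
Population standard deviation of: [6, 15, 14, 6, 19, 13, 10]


Mean = 83/7
  (6-83/7)²=1681/49
  (15-83/7)²=484/49
  (14-83/7)²=225/49
  (6-83/7)²=1681/49
  (19-83/7)²=2500/49
  (13-83/7)²=64/49
  (10-83/7)²=169/49
Σ(x-μ)² = 972/7
σ² = (972/7)/7 = 972/49

σ = √(972/49) ≈ 4.4538


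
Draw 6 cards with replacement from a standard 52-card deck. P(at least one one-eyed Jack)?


P(not a one-eyed Jack) = 50/52 = 25/26
P(none in 6 draws) = (25/26)^6 = 244140625/308915776
P(≥1 one-eyed Jack) = 1 - 244140625/308915776 = 64775151/308915776

P = 64775151/308915776 ≈ 20.97%


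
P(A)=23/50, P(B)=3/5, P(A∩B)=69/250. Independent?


P(A)×P(B) = 69/250
P(A∩B) = 69/250
Equal ✓ → Independent

Yes, independent


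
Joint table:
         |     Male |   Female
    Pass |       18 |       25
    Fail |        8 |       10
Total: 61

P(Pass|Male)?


P(Pass|Male) = 18/(18+8) = 18/26 = 9/13

P = 9/13 ≈ 69.23%


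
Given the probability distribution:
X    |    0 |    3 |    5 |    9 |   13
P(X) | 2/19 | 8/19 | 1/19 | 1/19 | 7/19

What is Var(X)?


E[X] = 129/19
E[X²] = 1361/19
Var(X) = E[X²] - (E[X])² = 1361/19 - 16641/361 = 9218/361

Var(X) = 9218/361 ≈ 25.5346


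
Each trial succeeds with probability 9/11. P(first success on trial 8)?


Geometric: P(X=8) = (1-p)^(k-1)×p = (2/11)^7×9/11 = 1152/214358881

P(X=8) = 1152/214358881 ≈ 0.00%


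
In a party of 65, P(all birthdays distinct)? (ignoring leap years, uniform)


P(all different) = Π(365-i)/365 for i=0..64
= (365/365)×(364/365)×...×(301/365)
= 0.002317

P ≈ 0.0023 ≈ 0.23%


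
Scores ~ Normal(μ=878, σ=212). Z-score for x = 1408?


z = (x - μ)/σ = (1408 - 878)/212 = 2.5

z = 2.5


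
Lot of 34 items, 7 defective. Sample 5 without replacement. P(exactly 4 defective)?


Hypergeometric: C(7,4)×C(27,1)/C(34,5)
= 35×27/278256 = 315/92752

P(X=4) = 315/92752 ≈ 0.34%


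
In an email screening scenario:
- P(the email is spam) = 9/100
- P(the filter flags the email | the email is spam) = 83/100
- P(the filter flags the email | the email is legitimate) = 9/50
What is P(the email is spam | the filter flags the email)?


Using Bayes' theorem:
P(A|B) = P(B|A)·P(A) / P(B)

P(the filter flags the email) = 83/100 × 9/100 + 9/50 × 91/100
= 747/10000 + 819/5000 = 477/2000

P(the email is spam|the filter flags the email) = (747/10000) / (477/2000) = 83/265

P(the email is spam|the filter flags the email) = 83/265 ≈ 31.32%


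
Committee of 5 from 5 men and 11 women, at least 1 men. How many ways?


Count by #men:
  1M,4W: C(5,1)×C(11,4)=1650
  2M,3W: C(5,2)×C(11,3)=1650
  3M,2W: C(5,3)×C(11,2)=550
  4M,1W: C(5,4)×C(11,1)=55
  5M,0W: C(5,5)×C(11,0)=1
Total = 3906

3906


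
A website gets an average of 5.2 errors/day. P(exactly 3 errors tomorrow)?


Poisson(λ=5.2): P(X=3) = e^(-λ)×λ^k/k!
= e^(-5.2) × 5.2^3 / 3!
≈ 0.005516564421 × 140.608 / 6 ≈ 0.129279

P(X=3) ≈ 0.129279 ≈ 12.93%


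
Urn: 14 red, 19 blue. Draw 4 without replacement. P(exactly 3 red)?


Hypergeometric: C(14,3)×C(19,1)/C(33,4)
= 364×19/40920 = 1729/10230

P(X=3) = 1729/10230 ≈ 16.90%


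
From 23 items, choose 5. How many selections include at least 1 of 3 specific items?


Complement: C(23,5) - C(20,5) = 33649 - 15504 = 18145

18145


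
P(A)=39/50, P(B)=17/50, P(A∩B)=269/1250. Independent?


P(A)×P(B) = 663/2500
P(A∩B) = 269/1250
Not equal → NOT independent

No, not independent


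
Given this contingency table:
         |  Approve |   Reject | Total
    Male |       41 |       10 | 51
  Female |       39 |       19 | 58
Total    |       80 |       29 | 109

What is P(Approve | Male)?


P(Approve | Male) = 41/(41+10) = 41/51

P(Approve|Male) = 41/51 ≈ 80.39%


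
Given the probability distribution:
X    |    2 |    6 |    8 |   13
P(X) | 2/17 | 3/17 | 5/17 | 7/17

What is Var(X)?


E[X] = 9
E[X²] = 1619/17
Var(X) = E[X²] - (E[X])² = 1619/17 - 81 = 242/17

Var(X) = 242/17 ≈ 14.2353


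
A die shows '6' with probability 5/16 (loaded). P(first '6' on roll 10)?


Geometric: P(X=10) = (1-p)^(k-1)×p = (11/16)^9×5/16 = 11789738455/1099511627776

P(X=10) = 11789738455/1099511627776 ≈ 1.07%


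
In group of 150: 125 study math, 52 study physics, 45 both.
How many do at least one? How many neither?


|A∪B| = 125+52-45 = 132
Neither = 150-132 = 18

At least one: 132; Neither: 18


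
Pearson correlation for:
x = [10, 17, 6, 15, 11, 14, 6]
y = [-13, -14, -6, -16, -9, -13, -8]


n=7, Σx=79, Σy=-79, Σxy=-973, Σx²=1003, Σy²=971
r = (7×(-973) - 79×(-79))/√((7×1003 - 79²)(7×971 - (-79)²))
= -570/√(780×556) = -570/√433680 ≈ -570/658.5438 ≈ -0.8655

r ≈ -0.8655


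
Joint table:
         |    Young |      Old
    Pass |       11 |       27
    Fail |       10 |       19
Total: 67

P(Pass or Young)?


P(Pass∨Young) = P(Pass) + P(Young) - P(Pass∧Young)
= (38 + 21 - 11)/67 = 48/67

P = 48/67 ≈ 71.64%


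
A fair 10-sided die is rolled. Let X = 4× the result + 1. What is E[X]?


E[die] = (1+10)/2 = 11/2
E[X] = 4×11/2 + 1 = 23

E[X] = 23


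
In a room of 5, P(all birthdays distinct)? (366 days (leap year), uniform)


P(all different) = Π(366-i)/366 for i=0..4
= (366/366)×(365/366)×...×(362/366)
= 0.972938

P ≈ 0.9729 ≈ 97.29%


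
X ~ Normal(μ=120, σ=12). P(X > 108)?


z = (108-120)/12 = -1.0
P(X > 108) = 1 - P(Z ≤ -1.0) = 1 - 0.1587 = 0.8413

P(X > 108) ≈ 0.8413


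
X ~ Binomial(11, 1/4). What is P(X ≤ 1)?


P(X ≤ 1) = Σ P(X=i) for i=0..1
P(X=0) = 177147/4194304
P(X=1) = 649539/4194304
Sum = 413343/2097152

P(X ≤ 1) = 413343/2097152 ≈ 19.71%


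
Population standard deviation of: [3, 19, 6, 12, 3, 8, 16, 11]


Mean = 78/8 = 39/4
  (3-39/4)²=729/16
  (19-39/4)²=1369/16
  (6-39/4)²=225/16
  (12-39/4)²=81/16
  (3-39/4)²=729/16
  (8-39/4)²=49/16
  (16-39/4)²=625/16
  (11-39/4)²=25/16
Σ(x-μ)² = 479/2
σ² = (479/2)/8 = 479/16

σ = √(479/16) ≈ 5.4715


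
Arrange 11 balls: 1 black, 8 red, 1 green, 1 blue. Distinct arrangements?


11!/(1!×8!×1!×1!) = 990

990


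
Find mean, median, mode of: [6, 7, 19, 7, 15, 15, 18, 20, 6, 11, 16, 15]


Sorted: [6, 6, 7, 7, 11, 15, 15, 15, 16, 18, 19, 20]
Mean = 155/12
Median = 15
Freq: {6: 2, 7: 2, 19: 1, 15: 3, 18: 1, 20: 1, 11: 1, 16: 1}
Mode: [15]

Mean=155/12, Median=15, Mode=15


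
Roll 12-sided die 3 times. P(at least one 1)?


P(no 1)^3 = (11/12)^3 = 1331/1728
P(≥1) = 1 - 1331/1728 = 397/1728

P = 397/1728 ≈ 22.97%


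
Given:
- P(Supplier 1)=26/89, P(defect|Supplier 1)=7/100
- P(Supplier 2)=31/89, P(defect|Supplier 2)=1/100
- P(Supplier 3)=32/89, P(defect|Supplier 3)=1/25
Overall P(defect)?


P(B) = Σ P(B|Aᵢ)×P(Aᵢ)
  7/100×26/89 = 91/4450
  1/100×31/89 = 31/8900
  1/25×32/89 = 32/2225
Sum = 341/8900

P(defect) = 341/8900 ≈ 3.83%


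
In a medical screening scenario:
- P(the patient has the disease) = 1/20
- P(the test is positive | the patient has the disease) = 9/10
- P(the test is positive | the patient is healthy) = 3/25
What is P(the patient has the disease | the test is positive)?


Using Bayes' theorem:
P(A|B) = P(B|A)·P(A) / P(B)

P(the test is positive) = 9/10 × 1/20 + 3/25 × 19/20
= 9/200 + 57/500 = 159/1000

P(the patient has the disease|the test is positive) = (9/200) / (159/1000) = 15/53

P(the patient has the disease|the test is positive) = 15/53 ≈ 28.30%


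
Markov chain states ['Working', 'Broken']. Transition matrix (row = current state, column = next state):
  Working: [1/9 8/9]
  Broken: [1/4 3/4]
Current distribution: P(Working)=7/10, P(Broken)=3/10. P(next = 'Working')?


P(next=Working) = Σᵢ P(now=i)×P(i→Working)
= 7/10×1/9 + 3/10×1/4
= 7/90 + 3/40 = 11/72

P = 11/72 ≈ 0.1528


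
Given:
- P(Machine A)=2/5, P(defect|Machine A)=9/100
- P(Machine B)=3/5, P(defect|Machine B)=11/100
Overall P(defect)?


P(B) = Σ P(B|Aᵢ)×P(Aᵢ)
  9/100×2/5 = 9/250
  11/100×3/5 = 33/500
Sum = 51/500

P(defect) = 51/500 ≈ 10.20%


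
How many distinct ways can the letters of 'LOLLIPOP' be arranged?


Letters: 8, freq: {'L': 3, 'O': 2, 'I': 1, 'P': 2}
8!/(3!×2!×1!×2!) = 40320/24 = 1680

1680


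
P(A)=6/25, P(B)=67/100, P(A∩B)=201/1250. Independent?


P(A)×P(B) = 201/1250
P(A∩B) = 201/1250
Equal ✓ → Independent

Yes, independent


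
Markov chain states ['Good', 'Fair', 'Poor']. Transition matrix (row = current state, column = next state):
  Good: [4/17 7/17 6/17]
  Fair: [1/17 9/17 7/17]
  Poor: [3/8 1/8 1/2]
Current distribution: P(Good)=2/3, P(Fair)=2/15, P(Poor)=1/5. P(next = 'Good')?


P(next=Good) = Σᵢ P(now=i)×P(i→Good)
= 2/3×4/17 + 2/15×1/17 + 1/5×3/8
= 8/51 + 2/255 + 3/40 = 163/680

P = 163/680 ≈ 0.2397


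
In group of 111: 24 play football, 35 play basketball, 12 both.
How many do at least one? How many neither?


|A∪B| = 24+35-12 = 47
Neither = 111-47 = 64

At least one: 47; Neither: 64


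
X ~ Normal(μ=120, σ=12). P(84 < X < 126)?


z₁=(84-120)/12=-3.0, z₂=(126-120)/12=0.5
P = Φ(0.5) - Φ(-3.0) = 0.691462 - 0.001350 = 0.690112 ≈ 0.6901

P(84 < X < 126) ≈ 0.6901


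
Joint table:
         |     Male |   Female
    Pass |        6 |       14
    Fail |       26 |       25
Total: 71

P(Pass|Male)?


P(Pass|Male) = 6/(6+26) = 6/32 = 3/16

P = 3/16 ≈ 18.75%


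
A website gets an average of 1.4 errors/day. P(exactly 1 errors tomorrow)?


Poisson(λ=1.4): P(X=1) = e^(-λ)×λ^k/k!
= e^(-1.4) × 1.4^1 / 1!
≈ 0.2465969639 × 1.4 / 1 ≈ 0.345236

P(X=1) ≈ 0.345236 ≈ 34.52%


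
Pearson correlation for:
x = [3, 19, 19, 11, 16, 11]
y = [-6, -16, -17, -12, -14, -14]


n=6, Σx=79, Σy=-79, Σxy=-1155, Σx²=1229, Σy²=1117
r = (6×(-1155) - 79×(-79))/√((6×1229 - 79²)(6×1117 - (-79)²))
= -689/√(1133×461) = -689/√522313 ≈ -689/722.7123 ≈ -0.9534

r ≈ -0.9534


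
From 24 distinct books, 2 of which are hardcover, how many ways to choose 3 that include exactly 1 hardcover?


Choose 1 of the 2 hardcovers and 2 of the other 22 books:
C(2,1)×C(22,2) = 2×231 = 462

462


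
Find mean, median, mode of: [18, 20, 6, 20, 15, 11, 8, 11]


Sorted: [6, 8, 11, 11, 15, 18, 20, 20]
Mean = 109/8
Median = 13
Freq: {18: 1, 20: 2, 6: 1, 15: 1, 11: 2, 8: 1}
Mode: [11, 20]

Mean=109/8, Median=13, Mode=[11, 20]


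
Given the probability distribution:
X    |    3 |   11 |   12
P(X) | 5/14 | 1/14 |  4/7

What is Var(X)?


E[X] = 61/7
E[X²] = 659/7
Var(X) = E[X²] - (E[X])² = 659/7 - 3721/49 = 892/49

Var(X) = 892/49 ≈ 18.2041


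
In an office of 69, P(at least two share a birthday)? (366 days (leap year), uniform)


P(all different) = Π(366-i)/366 for i=0..68
= 0.001057
P(match) = 1 - 0.001057 = 0.998943

P ≈ 0.9989 ≈ 99.89%


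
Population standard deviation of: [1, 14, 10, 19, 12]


Mean = 56/5
  (1-56/5)²=2601/25
  (14-56/5)²=196/25
  (10-56/5)²=36/25
  (19-56/5)²=1521/25
  (12-56/5)²=16/25
Σ(x-μ)² = 874/5
σ² = (874/5)/5 = 874/25

σ = √(874/25) ≈ 5.9127


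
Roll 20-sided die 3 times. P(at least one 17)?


P(no 17)^3 = (19/20)^3 = 6859/8000
P(≥1) = 1 - 6859/8000 = 1141/8000

P = 1141/8000 ≈ 14.26%


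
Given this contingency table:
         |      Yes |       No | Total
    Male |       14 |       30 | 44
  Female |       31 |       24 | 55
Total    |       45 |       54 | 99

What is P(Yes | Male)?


P(Yes | Male) = 14/(14+30) = 14/44 = 7/22

P(Yes|Male) = 7/22 ≈ 31.82%


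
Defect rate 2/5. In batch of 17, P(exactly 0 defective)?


Binomial: P(X=0) = C(17,0)×p^0×(1-p)^17
= 1 × 1 × 129140163/762939453125 = 129140163/762939453125

P(X=0) = 129140163/762939453125 ≈ 0.02%


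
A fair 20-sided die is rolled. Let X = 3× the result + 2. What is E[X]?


E[die] = (1+20)/2 = 21/2
E[X] = 3×21/2 + 2 = 67/2

E[X] = 67/2


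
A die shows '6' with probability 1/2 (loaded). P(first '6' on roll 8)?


Geometric: P(X=8) = (1-p)^(k-1)×p = (1/2)^7×1/2 = 1/256

P(X=8) = 1/256 ≈ 0.39%


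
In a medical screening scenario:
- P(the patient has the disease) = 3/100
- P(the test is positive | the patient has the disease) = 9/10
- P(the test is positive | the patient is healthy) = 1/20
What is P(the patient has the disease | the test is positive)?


Using Bayes' theorem:
P(A|B) = P(B|A)·P(A) / P(B)

P(the test is positive) = 9/10 × 3/100 + 1/20 × 97/100
= 27/1000 + 97/2000 = 151/2000

P(the patient has the disease|the test is positive) = (27/1000) / (151/2000) = 54/151

P(the patient has the disease|the test is positive) = 54/151 ≈ 35.76%


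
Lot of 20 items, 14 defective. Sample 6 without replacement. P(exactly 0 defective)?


Hypergeometric: C(14,0)×C(6,6)/C(20,6)
= 1×1/38760 = 1/38760

P(X=0) = 1/38760 ≈ 0.00%


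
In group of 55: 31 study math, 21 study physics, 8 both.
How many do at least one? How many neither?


|A∪B| = 31+21-8 = 44
Neither = 55-44 = 11

At least one: 44; Neither: 11


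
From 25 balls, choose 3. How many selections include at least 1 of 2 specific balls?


Complement: C(25,3) - C(23,3) = 2300 - 1771 = 529

529


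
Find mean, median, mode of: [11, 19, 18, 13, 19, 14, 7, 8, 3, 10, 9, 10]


Sorted: [3, 7, 8, 9, 10, 10, 11, 13, 14, 18, 19, 19]
Mean = 141/12 = 47/4
Median = 21/2
Freq: {11: 1, 19: 2, 18: 1, 13: 1, 14: 1, 7: 1, 8: 1, 3: 1, 10: 2, 9: 1}
Mode: [10, 19]

Mean=47/4, Median=21/2, Mode=[10, 19]


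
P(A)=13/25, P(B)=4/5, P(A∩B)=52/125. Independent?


P(A)×P(B) = 52/125
P(A∩B) = 52/125
Equal ✓ → Independent

Yes, independent


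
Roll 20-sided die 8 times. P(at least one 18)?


P(no 18)^8 = (19/20)^8 = 16983563041/25600000000
P(≥1) = 1 - 16983563041/25600000000 = 8616436959/25600000000

P = 8616436959/25600000000 ≈ 33.66%


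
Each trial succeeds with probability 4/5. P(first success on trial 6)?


Geometric: P(X=6) = (1-p)^(k-1)×p = (1/5)^5×4/5 = 4/15625

P(X=6) = 4/15625 ≈ 0.03%


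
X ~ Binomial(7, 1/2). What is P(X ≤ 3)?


P(X ≤ 3) = Σ P(X=i) for i=0..3
P(X=0) = 1/128
P(X=1) = 7/128
P(X=2) = 21/128
P(X=3) = 35/128
Sum = 1/2

P(X ≤ 3) = 1/2 ≈ 50.00%


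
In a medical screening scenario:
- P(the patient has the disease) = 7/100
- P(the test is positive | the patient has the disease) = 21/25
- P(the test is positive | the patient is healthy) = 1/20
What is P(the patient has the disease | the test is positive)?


Using Bayes' theorem:
P(A|B) = P(B|A)·P(A) / P(B)

P(the test is positive) = 21/25 × 7/100 + 1/20 × 93/100
= 147/2500 + 93/2000 = 1053/10000

P(the patient has the disease|the test is positive) = (147/2500) / (1053/10000) = 196/351

P(the patient has the disease|the test is positive) = 196/351 ≈ 55.84%


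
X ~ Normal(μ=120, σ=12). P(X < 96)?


z = (96-120)/12 = -2.0
P(Z < -2.0) = 0.0228

P(X < 96) ≈ 0.0228


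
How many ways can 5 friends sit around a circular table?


Circular arrangements of 5 distinct objects: fix one position to break rotational symmetry.
(n-1)! = 4! = 24

24


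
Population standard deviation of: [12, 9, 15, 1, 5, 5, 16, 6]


Mean = 69/8
  (12-69/8)²=729/64
  (9-69/8)²=9/64
  (15-69/8)²=2601/64
  (1-69/8)²=3721/64
  (5-69/8)²=841/64
  (5-69/8)²=841/64
  (16-69/8)²=3481/64
  (6-69/8)²=441/64
Σ(x-μ)² = 1583/8
σ² = (1583/8)/8 = 1583/64

σ = √(1583/64) ≈ 4.9734


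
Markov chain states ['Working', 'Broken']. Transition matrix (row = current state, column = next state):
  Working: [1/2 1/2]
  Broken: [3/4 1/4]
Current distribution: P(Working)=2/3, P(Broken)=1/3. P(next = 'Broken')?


P(next=Broken) = Σᵢ P(now=i)×P(i→Broken)
= 2/3×1/2 + 1/3×1/4
= 1/3 + 1/12 = 5/12

P = 5/12 ≈ 0.4167


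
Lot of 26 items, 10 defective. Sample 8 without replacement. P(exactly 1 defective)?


Hypergeometric: C(10,1)×C(16,7)/C(26,8)
= 10×11440/1562275 = 32/437

P(X=1) = 32/437 ≈ 7.32%


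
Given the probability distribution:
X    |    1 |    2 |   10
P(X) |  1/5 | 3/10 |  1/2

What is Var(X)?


E[X] = 29/5
E[X²] = 257/5
Var(X) = E[X²] - (E[X])² = 257/5 - 841/25 = 444/25

Var(X) = 444/25 ≈ 17.7600


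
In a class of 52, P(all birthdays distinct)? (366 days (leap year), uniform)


P(all different) = Π(366-i)/366 for i=0..51
= (366/366)×(365/366)×...×(315/366)
= 0.022238

P ≈ 0.0222 ≈ 2.22%


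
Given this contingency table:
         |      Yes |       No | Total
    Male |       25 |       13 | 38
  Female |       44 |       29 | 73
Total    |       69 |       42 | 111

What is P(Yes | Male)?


P(Yes | Male) = 25/(25+13) = 25/38

P(Yes|Male) = 25/38 ≈ 65.79%


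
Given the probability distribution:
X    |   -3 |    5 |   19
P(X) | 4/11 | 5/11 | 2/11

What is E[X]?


E[X] = Σ x·P(X=x)
= (-3)×(4/11) + (5)×(5/11) + (19)×(2/11)
= 51/11

E[X] = 51/11


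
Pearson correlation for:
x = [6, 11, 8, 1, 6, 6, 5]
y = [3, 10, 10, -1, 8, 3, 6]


n=7, Σx=43, Σy=39, Σxy=303, Σx²=319, Σy²=319
r = (7×303 - 43×39)/√((7×319 - 43²)(7×319 - 39²))
= 444/√(384×712) = 444/√273408 ≈ 444/522.8843 ≈ 0.8491

r ≈ 0.8491


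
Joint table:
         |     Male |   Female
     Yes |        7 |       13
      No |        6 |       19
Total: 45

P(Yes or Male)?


P(Yes∨Male) = P(Yes) + P(Male) - P(Yes∧Male)
= (20 + 13 - 7)/45 = 26/45

P = 26/45 ≈ 57.78%


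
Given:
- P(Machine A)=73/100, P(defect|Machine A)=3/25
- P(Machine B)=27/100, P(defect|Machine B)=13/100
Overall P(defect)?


P(B) = Σ P(B|Aᵢ)×P(Aᵢ)
  3/25×73/100 = 219/2500
  13/100×27/100 = 351/10000
Sum = 1227/10000

P(defect) = 1227/10000 ≈ 12.27%


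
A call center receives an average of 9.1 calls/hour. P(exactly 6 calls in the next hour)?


Poisson(λ=9.1): P(X=6) = e^(-λ)×λ^k/k!
= e^(-9.1) × 9.1^6 / 6!
≈ 0.0001116658085 × 567869.252041 / 720 ≈ 0.088072

P(X=6) ≈ 0.088072 ≈ 8.81%


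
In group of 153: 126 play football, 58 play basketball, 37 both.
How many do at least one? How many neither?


|A∪B| = 126+58-37 = 147
Neither = 153-147 = 6

At least one: 147; Neither: 6


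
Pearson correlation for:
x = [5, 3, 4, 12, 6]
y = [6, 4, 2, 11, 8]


n=5, Σx=30, Σy=31, Σxy=230, Σx²=230, Σy²=241
r = (5×230 - 30×31)/√((5×230 - 30²)(5×241 - 31²))
= 220/√(250×244) = 220/√61000 ≈ 220/246.9818 ≈ 0.8908

r ≈ 0.8908


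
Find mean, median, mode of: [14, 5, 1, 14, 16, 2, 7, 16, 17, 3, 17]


Sorted: [1, 2, 3, 5, 7, 14, 14, 16, 16, 17, 17]
Mean = 112/11
Median = 14
Freq: {14: 2, 5: 1, 1: 1, 16: 2, 2: 1, 7: 1, 17: 2, 3: 1}
Mode: [14, 16, 17]

Mean=112/11, Median=14, Mode=[14, 16, 17]


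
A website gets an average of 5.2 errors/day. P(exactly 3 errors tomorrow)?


Poisson(λ=5.2): P(X=3) = e^(-λ)×λ^k/k!
= e^(-5.2) × 5.2^3 / 3!
≈ 0.005516564421 × 140.608 / 6 ≈ 0.129279

P(X=3) ≈ 0.129279 ≈ 12.93%


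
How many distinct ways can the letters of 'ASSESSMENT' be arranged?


Letters: 10, freq: {'A': 1, 'S': 4, 'E': 2, 'M': 1, 'N': 1, 'T': 1}
10!/(1!×4!×2!×1!×1!×1!) = 3628800/48 = 75600

75600


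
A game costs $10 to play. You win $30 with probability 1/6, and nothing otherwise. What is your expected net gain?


E[gain] = (30-10)×1/6 + (-10)×5/6
= 10/3 - 25/3 = -5

Expected net gain = $-5 ≈ $-5.00


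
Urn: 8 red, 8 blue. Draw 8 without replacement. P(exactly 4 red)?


Hypergeometric: C(8,4)×C(8,4)/C(16,8)
= 70×70/12870 = 490/1287

P(X=4) = 490/1287 ≈ 38.07%


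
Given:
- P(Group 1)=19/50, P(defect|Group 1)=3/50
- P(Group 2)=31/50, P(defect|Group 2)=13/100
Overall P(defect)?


P(B) = Σ P(B|Aᵢ)×P(Aᵢ)
  3/50×19/50 = 57/2500
  13/100×31/50 = 403/5000
Sum = 517/5000

P(defect) = 517/5000 ≈ 10.34%


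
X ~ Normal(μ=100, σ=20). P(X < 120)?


z = (120-100)/20 = 1.0
P(Z < 1.0) = 0.8413

P(X < 120) ≈ 0.8413


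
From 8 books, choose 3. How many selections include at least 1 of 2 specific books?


Complement: C(8,3) - C(6,3) = 56 - 20 = 36

36


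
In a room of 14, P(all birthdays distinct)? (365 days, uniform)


P(all different) = Π(365-i)/365 for i=0..13
= (365/365)×(364/365)×...×(352/365)
= 0.776897

P ≈ 0.7769 ≈ 77.69%


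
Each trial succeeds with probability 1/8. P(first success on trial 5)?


Geometric: P(X=5) = (1-p)^(k-1)×p = (7/8)^4×1/8 = 2401/32768

P(X=5) = 2401/32768 ≈ 7.33%


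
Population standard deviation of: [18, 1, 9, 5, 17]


Mean = 50/5 = 10
  (18-10)²=64
  (1-10)²=81
  (9-10)²=1
  (5-10)²=25
  (17-10)²=49
Σ(x-μ)² = 220
σ² = 220/5 = 44

σ = √(44) ≈ 6.6332


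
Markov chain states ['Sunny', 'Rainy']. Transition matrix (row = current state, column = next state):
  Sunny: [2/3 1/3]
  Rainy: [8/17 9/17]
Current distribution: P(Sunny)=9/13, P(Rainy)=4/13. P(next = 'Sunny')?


P(next=Sunny) = Σᵢ P(now=i)×P(i→Sunny)
= 9/13×2/3 + 4/13×8/17
= 6/13 + 32/221 = 134/221

P = 134/221 ≈ 0.6063


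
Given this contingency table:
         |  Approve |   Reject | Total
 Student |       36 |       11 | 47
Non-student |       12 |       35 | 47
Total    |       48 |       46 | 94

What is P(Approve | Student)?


P(Approve | Student) = 36/(36+11) = 36/47

P(Approve|Student) = 36/47 ≈ 76.60%


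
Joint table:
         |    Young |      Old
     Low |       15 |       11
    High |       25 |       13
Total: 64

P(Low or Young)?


P(Low∨Young) = P(Low) + P(Young) - P(Low∧Young)
= (26 + 40 - 15)/64 = 51/64

P = 51/64 ≈ 79.69%


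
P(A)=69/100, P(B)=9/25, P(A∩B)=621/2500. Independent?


P(A)×P(B) = 621/2500
P(A∩B) = 621/2500
Equal ✓ → Independent

Yes, independent


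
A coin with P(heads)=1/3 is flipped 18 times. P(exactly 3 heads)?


Binomial: P(X=3) = C(18,3)×p^3×(1-p)^15
= 816 × 1/27 × 32768/14348907 = 8912896/129140163

P(X=3) = 8912896/129140163 ≈ 6.90%


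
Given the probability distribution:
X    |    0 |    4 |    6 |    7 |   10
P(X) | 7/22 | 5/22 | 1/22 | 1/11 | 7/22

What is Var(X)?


E[X] = 5
E[X²] = 457/11
Var(X) = E[X²] - (E[X])² = 457/11 - 25 = 182/11

Var(X) = 182/11 ≈ 16.5455


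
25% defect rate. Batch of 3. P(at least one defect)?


P(all good) = (3/4)^3 = 27/64
P(≥1 defect) = 37/64

P = 37/64 ≈ 57.81%


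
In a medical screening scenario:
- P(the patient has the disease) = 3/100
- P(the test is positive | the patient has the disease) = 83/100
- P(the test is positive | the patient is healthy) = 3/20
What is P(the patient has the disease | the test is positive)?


Using Bayes' theorem:
P(A|B) = P(B|A)·P(A) / P(B)

P(the test is positive) = 83/100 × 3/100 + 3/20 × 97/100
= 249/10000 + 291/2000 = 213/1250

P(the patient has the disease|the test is positive) = (249/10000) / (213/1250) = 83/568

P(the patient has the disease|the test is positive) = 83/568 ≈ 14.61%


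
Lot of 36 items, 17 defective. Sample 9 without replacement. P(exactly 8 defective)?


Hypergeometric: C(17,8)×C(19,1)/C(36,9)
= 24310×19/94143280 = 247/50344

P(X=8) = 247/50344 ≈ 0.49%


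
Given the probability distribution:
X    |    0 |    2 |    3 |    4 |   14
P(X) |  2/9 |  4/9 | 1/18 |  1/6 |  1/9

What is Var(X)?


E[X] = 59/18
E[X²] = 481/18
Var(X) = E[X²] - (E[X])² = 481/18 - 3481/324 = 5177/324

Var(X) = 5177/324 ≈ 15.9784


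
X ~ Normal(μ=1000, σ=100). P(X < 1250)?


z = (1250-1000)/100 = 2.5
P(Z < 2.5) = 0.9938

P(X < 1250) ≈ 0.9938


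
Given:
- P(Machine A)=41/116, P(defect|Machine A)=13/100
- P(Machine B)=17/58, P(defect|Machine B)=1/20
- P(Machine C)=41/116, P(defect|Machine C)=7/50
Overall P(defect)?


P(B) = Σ P(B|Aᵢ)×P(Aᵢ)
  13/100×41/116 = 533/11600
  1/20×17/58 = 17/1160
  7/50×41/116 = 287/5800
Sum = 1277/11600

P(defect) = 1277/11600 ≈ 11.01%


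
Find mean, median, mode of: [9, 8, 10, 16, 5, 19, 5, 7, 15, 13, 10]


Sorted: [5, 5, 7, 8, 9, 10, 10, 13, 15, 16, 19]
Mean = 117/11
Median = 10
Freq: {9: 1, 8: 1, 10: 2, 16: 1, 5: 2, 19: 1, 7: 1, 15: 1, 13: 1}
Mode: [5, 10]

Mean=117/11, Median=10, Mode=[5, 10]


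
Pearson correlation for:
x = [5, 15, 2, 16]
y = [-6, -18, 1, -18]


n=4, Σx=38, Σy=-41, Σxy=-586, Σx²=510, Σy²=685
r = (4×(-586) - 38×(-41))/√((4×510 - 38²)(4×685 - (-41)²))
= -786/√(596×1059) = -786/√631164 ≈ -786/794.4583 ≈ -0.9894

r ≈ -0.9894


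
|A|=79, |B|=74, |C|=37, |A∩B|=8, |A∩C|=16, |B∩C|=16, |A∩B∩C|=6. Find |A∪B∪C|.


|A∪B∪C| = 79+74+37-8-16-16+6 = 156

|A∪B∪C| = 156


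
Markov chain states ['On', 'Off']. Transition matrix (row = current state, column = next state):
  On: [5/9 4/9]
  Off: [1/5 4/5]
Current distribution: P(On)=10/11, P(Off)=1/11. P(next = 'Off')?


P(next=Off) = Σᵢ P(now=i)×P(i→Off)
= 10/11×4/9 + 1/11×4/5
= 40/99 + 4/55 = 236/495

P = 236/495 ≈ 0.4768


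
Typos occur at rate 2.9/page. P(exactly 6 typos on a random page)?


Poisson(λ=2.9): P(X=6) = e^(-λ)×λ^k/k!
= e^(-2.9) × 2.9^6 / 6!
≈ 0.05502322006 × 594.823321 / 720 ≈ 0.045457

P(X=6) ≈ 0.045457 ≈ 4.55%


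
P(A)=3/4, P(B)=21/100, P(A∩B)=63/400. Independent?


P(A)×P(B) = 63/400
P(A∩B) = 63/400
Equal ✓ → Independent

Yes, independent


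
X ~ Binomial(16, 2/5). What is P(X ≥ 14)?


P(X ≥ 14) = Σ P(X=i) for i=14..16
P(X=14) = 3538944/30517578125
P(X=15) = 1572864/152587890625
P(X=16) = 65536/152587890625
Sum = 3866624/30517578125

P(X ≥ 14) = 3866624/30517578125 ≈ 0.01%


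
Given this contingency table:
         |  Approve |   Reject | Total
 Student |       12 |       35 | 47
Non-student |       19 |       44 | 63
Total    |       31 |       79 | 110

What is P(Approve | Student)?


P(Approve | Student) = 12/(12+35) = 12/47

P(Approve|Student) = 12/47 ≈ 25.53%


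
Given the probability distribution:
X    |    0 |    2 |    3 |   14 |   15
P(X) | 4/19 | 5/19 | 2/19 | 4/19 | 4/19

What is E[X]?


E[X] = Σ x·P(X=x)
= (0)×(4/19) + (2)×(5/19) + (3)×(2/19) + (14)×(4/19) + (15)×(4/19)
= 132/19

E[X] = 132/19


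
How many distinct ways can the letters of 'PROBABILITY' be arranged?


Letters: 11, freq: {'P': 1, 'R': 1, 'O': 1, 'B': 2, 'A': 1, 'I': 2, 'L': 1, 'T': 1, 'Y': 1}
11!/(1!×1!×1!×2!×1!×2!×1!×1!×1!) = 39916800/4 = 9979200

9979200


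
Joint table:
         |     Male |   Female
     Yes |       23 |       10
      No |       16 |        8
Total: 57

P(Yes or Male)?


P(Yes∨Male) = P(Yes) + P(Male) - P(Yes∧Male)
= (33 + 39 - 23)/57 = 49/57

P = 49/57 ≈ 85.96%


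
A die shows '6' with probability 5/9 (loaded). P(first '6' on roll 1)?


Geometric: P(X=1) = (1-p)^(k-1)×p = (4/9)^0×5/9 = 5/9

P(X=1) = 5/9 ≈ 55.56%


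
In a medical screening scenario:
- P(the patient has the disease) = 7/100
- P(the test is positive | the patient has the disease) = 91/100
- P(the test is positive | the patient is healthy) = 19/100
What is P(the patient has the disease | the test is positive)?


Using Bayes' theorem:
P(A|B) = P(B|A)·P(A) / P(B)

P(the test is positive) = 91/100 × 7/100 + 19/100 × 93/100
= 637/10000 + 1767/10000 = 601/2500

P(the patient has the disease|the test is positive) = (637/10000) / (601/2500) = 637/2404

P(the patient has the disease|the test is positive) = 637/2404 ≈ 26.50%


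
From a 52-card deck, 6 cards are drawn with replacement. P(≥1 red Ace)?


P(not a red Ace) = 50/52 = 25/26
P(none in 6 draws) = (25/26)^6 = 244140625/308915776
P(≥1 red Ace) = 1 - 244140625/308915776 = 64775151/308915776

P = 64775151/308915776 ≈ 20.97%


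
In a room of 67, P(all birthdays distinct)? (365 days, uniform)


P(all different) = Π(365-i)/365 for i=0..66
= (365/365)×(364/365)×...×(299/365)
= 0.001560

P ≈ 0.0016 ≈ 0.16%


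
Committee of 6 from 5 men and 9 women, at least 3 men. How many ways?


Count by #men:
  3M,3W: C(5,3)×C(9,3)=840
  4M,2W: C(5,4)×C(9,2)=180
  5M,1W: C(5,5)×C(9,1)=9
Total = 1029

1029


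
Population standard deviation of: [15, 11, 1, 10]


Mean = 37/4
  (15-37/4)²=529/16
  (11-37/4)²=49/16
  (1-37/4)²=1089/16
  (10-37/4)²=9/16
Σ(x-μ)² = 419/4
σ² = (419/4)/4 = 419/16

σ = √(419/16) ≈ 5.1174


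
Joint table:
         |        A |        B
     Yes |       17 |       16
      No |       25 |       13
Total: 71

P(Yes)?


P(Yes) = (17+16)/71 = 33/71

P(Yes) = 33/71 ≈ 46.48%


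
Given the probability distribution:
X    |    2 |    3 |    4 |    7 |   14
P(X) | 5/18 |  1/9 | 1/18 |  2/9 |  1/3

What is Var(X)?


E[X] = 22/3
E[X²] = 713/9
Var(X) = E[X²] - (E[X])² = 713/9 - 484/9 = 229/9

Var(X) = 229/9 ≈ 25.4444


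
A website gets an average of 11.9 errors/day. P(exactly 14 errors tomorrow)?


Poisson(λ=11.9): P(X=14) = e^(-λ)×λ^k/k!
= e^(-11.9) × 11.9^14 / 14!
≈ 6.790404807e-06 × 1.14197726929e+15 / 87178291200 ≈ 0.088950

P(X=14) ≈ 0.088950 ≈ 8.89%


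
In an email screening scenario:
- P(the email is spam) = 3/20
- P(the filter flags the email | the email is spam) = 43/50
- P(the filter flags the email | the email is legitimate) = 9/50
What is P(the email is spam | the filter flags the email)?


Using Bayes' theorem:
P(A|B) = P(B|A)·P(A) / P(B)

P(the filter flags the email) = 43/50 × 3/20 + 9/50 × 17/20
= 129/1000 + 153/1000 = 141/500

P(the email is spam|the filter flags the email) = (129/1000) / (141/500) = 43/94

P(the email is spam|the filter flags the email) = 43/94 ≈ 45.74%


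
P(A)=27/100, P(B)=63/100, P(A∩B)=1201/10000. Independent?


P(A)×P(B) = 1701/10000
P(A∩B) = 1201/10000
Not equal → NOT independent

No, not independent


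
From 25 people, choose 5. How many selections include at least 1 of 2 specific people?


Complement: C(25,5) - C(23,5) = 53130 - 33649 = 19481

19481


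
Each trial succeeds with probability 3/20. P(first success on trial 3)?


Geometric: P(X=3) = (1-p)^(k-1)×p = (17/20)^2×3/20 = 867/8000

P(X=3) = 867/8000 ≈ 10.84%


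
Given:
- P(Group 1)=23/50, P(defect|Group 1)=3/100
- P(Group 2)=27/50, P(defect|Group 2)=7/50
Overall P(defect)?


P(B) = Σ P(B|Aᵢ)×P(Aᵢ)
  3/100×23/50 = 69/5000
  7/50×27/50 = 189/2500
Sum = 447/5000

P(defect) = 447/5000 ≈ 8.94%


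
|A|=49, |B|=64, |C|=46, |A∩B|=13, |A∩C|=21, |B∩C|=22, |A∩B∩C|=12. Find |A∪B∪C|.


|A∪B∪C| = 49+64+46-13-21-22+12 = 115

|A∪B∪C| = 115


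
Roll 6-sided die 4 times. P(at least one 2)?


P(no 2)^4 = (5/6)^4 = 625/1296
P(≥1) = 1 - 625/1296 = 671/1296

P = 671/1296 ≈ 51.77%


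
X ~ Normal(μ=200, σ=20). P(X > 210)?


z = (210-200)/20 = 0.5
P(X > 210) = 1 - P(Z ≤ 0.5) = 1 - 0.6915 = 0.3085

P(X > 210) ≈ 0.3085


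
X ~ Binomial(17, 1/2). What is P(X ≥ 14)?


P(X ≥ 14) = Σ P(X=i) for i=14..17
P(X=14) = 85/16384
P(X=15) = 17/16384
P(X=16) = 17/131072
P(X=17) = 1/131072
Sum = 417/65536

P(X ≥ 14) = 417/65536 ≈ 0.64%


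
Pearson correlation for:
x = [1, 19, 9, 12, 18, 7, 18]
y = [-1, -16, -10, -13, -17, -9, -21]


n=7, Σx=84, Σy=-87, Σxy=-1298, Σx²=1284, Σy²=1337
r = (7×(-1298) - 84×(-87))/√((7×1284 - 84²)(7×1337 - (-87)²))
= -1778/√(1932×1790) = -1778/√3458280 ≈ -1778/1859.6451 ≈ -0.9561

r ≈ -0.9561


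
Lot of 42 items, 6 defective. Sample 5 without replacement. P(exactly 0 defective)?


Hypergeometric: C(6,0)×C(36,5)/C(42,5)
= 1×376992/850668 = 4488/10127

P(X=0) = 4488/10127 ≈ 44.32%


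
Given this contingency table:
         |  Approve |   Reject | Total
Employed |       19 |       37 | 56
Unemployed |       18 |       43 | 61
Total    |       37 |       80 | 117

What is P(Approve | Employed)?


P(Approve | Employed) = 19/(19+37) = 19/56

P(Approve|Employed) = 19/56 ≈ 33.93%


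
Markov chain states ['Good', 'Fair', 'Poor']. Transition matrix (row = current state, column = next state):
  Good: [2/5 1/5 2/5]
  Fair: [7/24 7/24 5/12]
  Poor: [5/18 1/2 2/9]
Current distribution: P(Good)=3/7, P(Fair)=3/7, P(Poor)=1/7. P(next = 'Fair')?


P(next=Fair) = Σᵢ P(now=i)×P(i→Fair)
= 3/7×1/5 + 3/7×7/24 + 1/7×1/2
= 3/35 + 1/8 + 1/14 = 79/280

P = 79/280 ≈ 0.2821


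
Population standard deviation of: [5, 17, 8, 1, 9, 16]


Mean = 56/6 = 28/3
  (5-28/3)²=169/9
  (17-28/3)²=529/9
  (8-28/3)²=16/9
  (1-28/3)²=625/9
  (9-28/3)²=1/9
  (16-28/3)²=400/9
Σ(x-μ)² = 580/3
σ² = (580/3)/6 = 290/9

σ = √(290/9) ≈ 5.6765


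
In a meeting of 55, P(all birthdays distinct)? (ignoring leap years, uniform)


P(all different) = Π(365-i)/365 for i=0..54
= (365/365)×(364/365)×...×(311/365)
= 0.013738

P ≈ 0.0137 ≈ 1.37%


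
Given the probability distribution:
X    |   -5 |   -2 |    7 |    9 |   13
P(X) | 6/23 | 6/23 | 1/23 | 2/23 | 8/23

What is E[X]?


E[X] = Σ x·P(X=x)
= (-5)×(6/23) + (-2)×(6/23) + (7)×(1/23) + (9)×(2/23) + (13)×(8/23)
= 87/23

E[X] = 87/23


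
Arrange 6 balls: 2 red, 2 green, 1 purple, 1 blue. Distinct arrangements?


6!/(2!×2!×1!×1!) = 180

180


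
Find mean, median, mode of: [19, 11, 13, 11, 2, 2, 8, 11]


Sorted: [2, 2, 8, 11, 11, 11, 13, 19]
Mean = 77/8
Median = 11
Freq: {19: 1, 11: 3, 13: 1, 2: 2, 8: 1}
Mode: [11]

Mean=77/8, Median=11, Mode=11


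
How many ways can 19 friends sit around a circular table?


Circular arrangements of 19 distinct objects: fix one position to break rotational symmetry.
(n-1)! = 18! = 6402373705728000

6402373705728000


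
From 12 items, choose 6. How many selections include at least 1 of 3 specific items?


Complement: C(12,6) - C(9,6) = 924 - 84 = 840

840


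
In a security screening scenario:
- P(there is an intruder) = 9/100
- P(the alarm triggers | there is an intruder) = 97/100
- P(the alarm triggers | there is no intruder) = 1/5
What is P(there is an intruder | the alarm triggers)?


Using Bayes' theorem:
P(A|B) = P(B|A)·P(A) / P(B)

P(the alarm triggers) = 97/100 × 9/100 + 1/5 × 91/100
= 873/10000 + 91/500 = 2693/10000

P(there is an intruder|the alarm triggers) = (873/10000) / (2693/10000) = 873/2693

P(there is an intruder|the alarm triggers) = 873/2693 ≈ 32.42%


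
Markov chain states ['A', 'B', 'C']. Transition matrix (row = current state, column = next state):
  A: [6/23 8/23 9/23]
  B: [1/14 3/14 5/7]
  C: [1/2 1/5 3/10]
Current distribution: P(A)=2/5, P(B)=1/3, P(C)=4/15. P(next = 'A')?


P(next=A) = Σᵢ P(now=i)×P(i→A)
= 2/5×6/23 + 1/3×1/14 + 4/15×1/2
= 12/115 + 1/42 + 2/15 = 421/1610

P = 421/1610 ≈ 0.2615


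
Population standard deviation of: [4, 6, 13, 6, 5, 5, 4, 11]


Mean = 54/8 = 27/4
  (4-27/4)²=121/16
  (6-27/4)²=9/16
  (13-27/4)²=625/16
  (6-27/4)²=9/16
  (5-27/4)²=49/16
  (5-27/4)²=49/16
  (4-27/4)²=121/16
  (11-27/4)²=289/16
Σ(x-μ)² = 159/2
σ² = (159/2)/8 = 159/16

σ = √(159/16) ≈ 3.1524


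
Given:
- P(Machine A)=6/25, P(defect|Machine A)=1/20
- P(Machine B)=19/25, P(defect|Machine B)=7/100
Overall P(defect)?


P(B) = Σ P(B|Aᵢ)×P(Aᵢ)
  1/20×6/25 = 3/250
  7/100×19/25 = 133/2500
Sum = 163/2500

P(defect) = 163/2500 ≈ 6.52%


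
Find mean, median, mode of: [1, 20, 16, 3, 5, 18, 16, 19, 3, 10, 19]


Sorted: [1, 3, 3, 5, 10, 16, 16, 18, 19, 19, 20]
Mean = 130/11
Median = 16
Freq: {1: 1, 20: 1, 16: 2, 3: 2, 5: 1, 18: 1, 19: 2, 10: 1}
Mode: [3, 16, 19]

Mean=130/11, Median=16, Mode=[3, 16, 19]


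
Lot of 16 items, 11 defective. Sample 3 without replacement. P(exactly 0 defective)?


Hypergeometric: C(11,0)×C(5,3)/C(16,3)
= 1×10/560 = 1/56

P(X=0) = 1/56 ≈ 1.79%


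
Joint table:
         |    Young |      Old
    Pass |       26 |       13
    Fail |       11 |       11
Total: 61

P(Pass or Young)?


P(Pass∨Young) = P(Pass) + P(Young) - P(Pass∧Young)
= (39 + 37 - 26)/61 = 50/61

P = 50/61 ≈ 81.97%


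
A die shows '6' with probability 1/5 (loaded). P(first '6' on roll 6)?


Geometric: P(X=6) = (1-p)^(k-1)×p = (4/5)^5×1/5 = 1024/15625

P(X=6) = 1024/15625 ≈ 6.55%


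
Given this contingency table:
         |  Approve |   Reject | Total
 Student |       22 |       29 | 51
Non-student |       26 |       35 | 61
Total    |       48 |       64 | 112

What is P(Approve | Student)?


P(Approve | Student) = 22/(22+29) = 22/51

P(Approve|Student) = 22/51 ≈ 43.14%


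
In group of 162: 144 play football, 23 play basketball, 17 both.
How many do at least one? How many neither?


|A∪B| = 144+23-17 = 150
Neither = 162-150 = 12

At least one: 150; Neither: 12


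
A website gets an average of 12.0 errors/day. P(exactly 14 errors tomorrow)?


Poisson(λ=12.0): P(X=14) = e^(-λ)×λ^k/k!
= e^(-12.0) × 12.0^14 / 14!
≈ 6.144212353e-06 × 1.28391846455e+15 / 87178291200 ≈ 0.090489

P(X=14) ≈ 0.090489 ≈ 9.05%


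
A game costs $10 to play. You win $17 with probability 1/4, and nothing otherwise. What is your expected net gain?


E[gain] = (17-10)×1/4 + (-10)×3/4
= 7/4 - 15/2 = -23/4

Expected net gain = $-23/4 ≈ $-5.75
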